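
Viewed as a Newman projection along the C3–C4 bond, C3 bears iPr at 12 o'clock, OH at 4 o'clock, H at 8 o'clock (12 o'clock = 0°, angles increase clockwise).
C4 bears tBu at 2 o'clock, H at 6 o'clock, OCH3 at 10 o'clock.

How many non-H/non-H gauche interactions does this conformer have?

Non-H gauche pairs: iPr(0°)/tBu(60°); iPr(0°)/OCH3(300°); OH(120°)/tBu(60°) — 3 interactions.

3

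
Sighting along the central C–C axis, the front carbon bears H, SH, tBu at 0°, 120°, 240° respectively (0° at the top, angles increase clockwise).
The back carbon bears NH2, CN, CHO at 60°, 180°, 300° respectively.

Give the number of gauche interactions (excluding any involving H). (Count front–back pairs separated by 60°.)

4

Non-H gauche pairs: SH(120°)/NH2(60°); SH(120°)/CN(180°); tBu(240°)/CN(180°); tBu(240°)/CHO(300°) — 4 interactions.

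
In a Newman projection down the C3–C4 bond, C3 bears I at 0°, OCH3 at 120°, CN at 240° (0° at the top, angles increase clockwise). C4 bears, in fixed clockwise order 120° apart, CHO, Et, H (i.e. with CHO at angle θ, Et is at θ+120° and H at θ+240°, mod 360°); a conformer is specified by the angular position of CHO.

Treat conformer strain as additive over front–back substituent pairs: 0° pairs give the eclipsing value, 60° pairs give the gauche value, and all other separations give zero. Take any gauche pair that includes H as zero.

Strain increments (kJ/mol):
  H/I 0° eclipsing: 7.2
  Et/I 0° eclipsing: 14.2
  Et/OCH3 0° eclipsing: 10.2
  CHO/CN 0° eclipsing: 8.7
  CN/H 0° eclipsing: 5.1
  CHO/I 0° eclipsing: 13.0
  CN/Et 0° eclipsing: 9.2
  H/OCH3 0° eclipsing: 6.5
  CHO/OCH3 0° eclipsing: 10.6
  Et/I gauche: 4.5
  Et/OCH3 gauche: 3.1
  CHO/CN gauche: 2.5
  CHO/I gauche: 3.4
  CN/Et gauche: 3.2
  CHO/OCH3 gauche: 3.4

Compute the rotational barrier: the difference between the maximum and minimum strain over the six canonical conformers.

CHO at 0° (eclipsed): I(0°)/CHO(0°) eclipsed 13.0; OCH3(120°)/Et(120°) eclipsed 10.2; CN(240°)/H(240°) eclipsed 5.1 → 28.3 kJ/mol.
CHO at 60° (staggered): I(0°)/CHO(60°) gauche 3.4; OCH3(120°)/CHO(60°) gauche 3.4; OCH3(120°)/Et(180°) gauche 3.1; CN(240°)/Et(180°) gauche 3.2 → 13.1 kJ/mol.
CHO at 120° (eclipsed): I(0°)/H(0°) eclipsed 7.2; OCH3(120°)/CHO(120°) eclipsed 10.6; CN(240°)/Et(240°) eclipsed 9.2 → 27.0 kJ/mol.
CHO at 180° (staggered): I(0°)/Et(300°) gauche 4.5; OCH3(120°)/CHO(180°) gauche 3.4; CN(240°)/CHO(180°) gauche 2.5; CN(240°)/Et(300°) gauche 3.2 → 13.6 kJ/mol.
CHO at 240° (eclipsed): I(0°)/Et(0°) eclipsed 14.2; OCH3(120°)/H(120°) eclipsed 6.5; CN(240°)/CHO(240°) eclipsed 8.7 → 29.4 kJ/mol.
CHO at 300° (staggered): I(0°)/CHO(300°) gauche 3.4; I(0°)/Et(60°) gauche 4.5; OCH3(120°)/Et(60°) gauche 3.1; CN(240°)/CHO(300°) gauche 2.5 → 13.5 kJ/mol.
Max at 240° (29.4 kJ/mol), min at 60° (13.1 kJ/mol); barrier = 16.3 kJ/mol.

16.3 kJ/mol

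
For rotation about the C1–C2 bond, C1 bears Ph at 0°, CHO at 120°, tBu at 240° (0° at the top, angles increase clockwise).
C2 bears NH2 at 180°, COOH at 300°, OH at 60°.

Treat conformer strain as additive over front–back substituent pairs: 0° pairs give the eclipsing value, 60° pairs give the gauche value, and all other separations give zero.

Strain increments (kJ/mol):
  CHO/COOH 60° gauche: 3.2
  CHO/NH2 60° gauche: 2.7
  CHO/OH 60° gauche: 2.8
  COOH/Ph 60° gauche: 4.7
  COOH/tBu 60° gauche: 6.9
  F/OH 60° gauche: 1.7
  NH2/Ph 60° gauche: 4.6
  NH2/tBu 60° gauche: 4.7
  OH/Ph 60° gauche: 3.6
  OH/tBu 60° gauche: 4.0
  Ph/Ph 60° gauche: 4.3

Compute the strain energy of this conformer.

25.4 kJ/mol

This conformer is staggered. Ph at 0° is gauche with COOH at 300° (4.7); Ph at 0° is gauche with OH at 60° (3.6); CHO at 120° is gauche with NH2 at 180° (2.7); CHO at 120° is gauche with OH at 60° (2.8); tBu at 240° is gauche with NH2 at 180° (4.7); tBu at 240° is gauche with COOH at 300° (6.9). Total 25.4 kJ/mol.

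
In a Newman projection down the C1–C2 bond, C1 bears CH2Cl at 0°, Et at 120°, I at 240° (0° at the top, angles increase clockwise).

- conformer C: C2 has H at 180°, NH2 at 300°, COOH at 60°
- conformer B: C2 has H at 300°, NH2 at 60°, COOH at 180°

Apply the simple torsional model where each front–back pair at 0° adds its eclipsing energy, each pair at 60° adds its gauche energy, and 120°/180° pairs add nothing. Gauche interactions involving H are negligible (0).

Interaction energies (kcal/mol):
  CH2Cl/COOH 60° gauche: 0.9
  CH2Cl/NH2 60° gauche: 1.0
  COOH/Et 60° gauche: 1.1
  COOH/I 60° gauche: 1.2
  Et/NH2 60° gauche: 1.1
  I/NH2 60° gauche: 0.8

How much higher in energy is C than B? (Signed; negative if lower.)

-0.6 kcal/mol

C is staggered. CH2Cl at 0° is gauche with NH2 at 300° (1.0); CH2Cl at 0° is gauche with COOH at 60° (0.9); Et at 120° is gauche with COOH at 60° (1.1); I at 240° is gauche with NH2 at 300° (0.8). Total 3.8 kcal/mol.
B is staggered. CH2Cl at 0° is gauche with NH2 at 60° (1.0); Et at 120° is gauche with NH2 at 60° (1.1); Et at 120° is gauche with COOH at 180° (1.1); I at 240° is gauche with COOH at 180° (1.2). Total 4.4 kcal/mol.
E(C) − E(B) = 3.8 − 4.4 = -0.6 kcal/mol.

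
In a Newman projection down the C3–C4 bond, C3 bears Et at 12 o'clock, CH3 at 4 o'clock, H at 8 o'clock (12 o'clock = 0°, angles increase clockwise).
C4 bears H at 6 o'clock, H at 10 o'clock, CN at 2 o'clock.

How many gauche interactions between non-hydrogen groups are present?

Non-H gauche pairs: Et(0°)/CN(60°); CH3(120°)/CN(60°) — 2 interactions.

2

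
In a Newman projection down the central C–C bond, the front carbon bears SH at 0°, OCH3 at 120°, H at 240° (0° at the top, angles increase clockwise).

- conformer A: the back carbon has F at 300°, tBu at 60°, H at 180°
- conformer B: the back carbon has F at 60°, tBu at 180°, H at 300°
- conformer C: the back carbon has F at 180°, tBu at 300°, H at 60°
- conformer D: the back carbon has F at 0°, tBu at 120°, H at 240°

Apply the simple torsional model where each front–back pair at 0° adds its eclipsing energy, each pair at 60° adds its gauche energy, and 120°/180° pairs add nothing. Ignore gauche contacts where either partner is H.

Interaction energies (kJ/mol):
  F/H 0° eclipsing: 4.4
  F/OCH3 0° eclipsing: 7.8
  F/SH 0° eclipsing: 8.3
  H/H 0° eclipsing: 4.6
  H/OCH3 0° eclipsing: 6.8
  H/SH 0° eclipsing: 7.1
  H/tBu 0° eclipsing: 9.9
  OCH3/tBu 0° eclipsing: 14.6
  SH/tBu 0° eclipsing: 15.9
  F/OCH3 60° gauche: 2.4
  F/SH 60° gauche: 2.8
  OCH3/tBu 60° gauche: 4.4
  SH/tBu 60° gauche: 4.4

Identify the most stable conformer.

A (staggered): SH–F gauche, SH–tBu gauche, OCH3–tBu gauche; 2.8 + 4.4 + 4.4 = 11.6 kJ/mol.
B (staggered): SH–F gauche, OCH3–F gauche, OCH3–tBu gauche; 2.8 + 2.4 + 4.4 = 9.6 kJ/mol.
C (staggered): SH–tBu gauche, OCH3–F gauche; 4.4 + 2.4 = 6.8 kJ/mol.
D (eclipsed): SH–F eclipsed, OCH3–tBu eclipsed, H–H eclipsed; 8.3 + 14.6 + 4.6 = 27.5 kJ/mol.
C has the lowest total (6.8 kJ/mol).

C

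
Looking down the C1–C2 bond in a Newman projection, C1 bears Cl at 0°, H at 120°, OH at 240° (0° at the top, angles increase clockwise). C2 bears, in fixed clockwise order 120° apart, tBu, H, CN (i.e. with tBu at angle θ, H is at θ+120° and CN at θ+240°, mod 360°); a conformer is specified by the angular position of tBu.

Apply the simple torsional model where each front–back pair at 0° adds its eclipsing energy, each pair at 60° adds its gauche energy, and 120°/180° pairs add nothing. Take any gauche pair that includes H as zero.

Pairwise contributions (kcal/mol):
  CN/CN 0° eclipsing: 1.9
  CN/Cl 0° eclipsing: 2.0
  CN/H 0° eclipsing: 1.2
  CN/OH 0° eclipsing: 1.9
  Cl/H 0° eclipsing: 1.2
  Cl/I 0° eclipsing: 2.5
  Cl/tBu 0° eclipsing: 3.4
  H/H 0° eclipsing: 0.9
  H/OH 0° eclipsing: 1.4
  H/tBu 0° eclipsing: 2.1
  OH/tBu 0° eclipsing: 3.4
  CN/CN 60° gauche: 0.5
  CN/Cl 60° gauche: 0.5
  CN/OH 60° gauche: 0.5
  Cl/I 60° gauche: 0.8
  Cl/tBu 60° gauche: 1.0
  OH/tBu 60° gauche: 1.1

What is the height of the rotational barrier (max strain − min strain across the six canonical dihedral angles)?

tBu at 0° is eclipsed. Cl at 0° is eclipsed with tBu at 0° (3.4); H at 120° is eclipsed with H at 120° (0.9); OH at 240° is eclipsed with CN at 240° (1.9). Total 6.2 kcal/mol.
tBu at 60° is staggered. Cl at 0° is gauche with tBu at 60° (1.0); Cl at 0° is gauche with CN at 300° (0.5); OH at 240° is gauche with CN at 300° (0.5). Total 2.0 kcal/mol.
tBu at 120° is eclipsed. Cl at 0° is eclipsed with CN at 0° (2.0); H at 120° is eclipsed with tBu at 120° (2.1); OH at 240° is eclipsed with H at 240° (1.4). Total 5.5 kcal/mol.
tBu at 180° is staggered. Cl at 0° is gauche with CN at 60° (0.5); OH at 240° is gauche with tBu at 180° (1.1). Total 1.6 kcal/mol.
tBu at 240° is eclipsed. Cl at 0° is eclipsed with H at 0° (1.2); H at 120° is eclipsed with CN at 120° (1.2); OH at 240° is eclipsed with tBu at 240° (3.4). Total 5.8 kcal/mol.
tBu at 300° is staggered. Cl at 0° is gauche with tBu at 300° (1.0); OH at 240° is gauche with tBu at 300° (1.1); OH at 240° is gauche with CN at 180° (0.5). Total 2.6 kcal/mol.
Max at 0° (6.2 kcal/mol), min at 180° (1.6 kcal/mol); barrier = 4.6 kcal/mol.

4.6 kcal/mol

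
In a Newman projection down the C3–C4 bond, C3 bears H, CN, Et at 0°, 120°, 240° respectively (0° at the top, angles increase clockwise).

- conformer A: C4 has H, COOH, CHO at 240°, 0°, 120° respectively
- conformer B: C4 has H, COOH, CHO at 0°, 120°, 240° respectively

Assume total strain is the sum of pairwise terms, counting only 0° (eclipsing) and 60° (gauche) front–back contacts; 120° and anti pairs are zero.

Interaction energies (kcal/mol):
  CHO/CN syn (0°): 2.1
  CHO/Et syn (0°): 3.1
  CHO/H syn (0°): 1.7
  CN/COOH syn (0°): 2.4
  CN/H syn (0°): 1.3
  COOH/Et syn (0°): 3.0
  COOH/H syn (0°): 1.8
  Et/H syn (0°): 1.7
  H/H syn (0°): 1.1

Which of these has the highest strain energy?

B

A (eclipsed): H–COOH eclipsed, CN–CHO eclipsed, Et–H eclipsed; 1.8 + 2.1 + 1.7 = 5.6 kcal/mol.
B (eclipsed): H–H eclipsed, CN–COOH eclipsed, Et–CHO eclipsed; 1.1 + 2.4 + 3.1 = 6.6 kcal/mol.
B has the highest total (6.6 kcal/mol).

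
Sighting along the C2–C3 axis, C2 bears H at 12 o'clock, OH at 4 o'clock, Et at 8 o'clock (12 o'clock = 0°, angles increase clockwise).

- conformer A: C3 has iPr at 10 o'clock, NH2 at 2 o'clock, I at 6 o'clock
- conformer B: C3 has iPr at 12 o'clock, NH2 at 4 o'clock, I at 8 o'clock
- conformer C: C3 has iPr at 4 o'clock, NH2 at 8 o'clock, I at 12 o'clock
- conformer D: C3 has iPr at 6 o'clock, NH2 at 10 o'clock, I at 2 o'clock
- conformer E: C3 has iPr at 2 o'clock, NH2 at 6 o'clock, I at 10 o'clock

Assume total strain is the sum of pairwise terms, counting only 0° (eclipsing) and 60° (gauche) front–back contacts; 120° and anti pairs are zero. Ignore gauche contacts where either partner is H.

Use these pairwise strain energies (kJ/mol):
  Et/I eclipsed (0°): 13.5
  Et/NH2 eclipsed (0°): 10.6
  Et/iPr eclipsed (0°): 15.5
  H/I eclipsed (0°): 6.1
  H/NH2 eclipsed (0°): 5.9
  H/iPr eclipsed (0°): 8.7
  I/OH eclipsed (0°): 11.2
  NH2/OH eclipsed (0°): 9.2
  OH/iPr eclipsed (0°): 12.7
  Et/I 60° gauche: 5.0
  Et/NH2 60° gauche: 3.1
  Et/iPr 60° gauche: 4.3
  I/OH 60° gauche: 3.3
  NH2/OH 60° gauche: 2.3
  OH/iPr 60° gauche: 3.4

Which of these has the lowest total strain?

E

A (staggered): OH–NH2 gauche, OH–I gauche, Et–iPr gauche, Et–I gauche; 2.3 + 3.3 + 4.3 + 5.0 = 14.9 kJ/mol.
B (eclipsed): H–iPr eclipsed, OH–NH2 eclipsed, Et–I eclipsed; 8.7 + 9.2 + 13.5 = 31.4 kJ/mol.
C (eclipsed): H–I eclipsed, OH–iPr eclipsed, Et–NH2 eclipsed; 6.1 + 12.7 + 10.6 = 29.4 kJ/mol.
D (staggered): OH–iPr gauche, OH–I gauche, Et–iPr gauche, Et–NH2 gauche; 3.4 + 3.3 + 4.3 + 3.1 = 14.1 kJ/mol.
E (staggered): OH–iPr gauche, OH–NH2 gauche, Et–NH2 gauche, Et–I gauche; 3.4 + 2.3 + 3.1 + 5.0 = 13.8 kJ/mol.
E has the lowest total (13.8 kJ/mol).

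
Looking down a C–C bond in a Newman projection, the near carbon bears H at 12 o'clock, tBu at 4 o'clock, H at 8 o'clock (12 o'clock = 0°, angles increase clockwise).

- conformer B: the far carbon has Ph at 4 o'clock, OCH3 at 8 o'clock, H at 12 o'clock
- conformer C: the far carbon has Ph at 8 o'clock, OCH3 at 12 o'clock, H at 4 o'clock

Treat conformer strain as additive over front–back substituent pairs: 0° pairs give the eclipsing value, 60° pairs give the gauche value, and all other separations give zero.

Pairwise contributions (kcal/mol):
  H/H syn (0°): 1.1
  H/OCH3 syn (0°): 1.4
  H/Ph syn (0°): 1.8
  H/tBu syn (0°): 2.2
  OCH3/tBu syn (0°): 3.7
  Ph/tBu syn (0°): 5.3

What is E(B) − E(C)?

+2.4 kcal/mol

B (eclipsed): H–H eclipsed, tBu–Ph eclipsed, H–OCH3 eclipsed; 1.1 + 5.3 + 1.4 = 7.8 kcal/mol.
C (eclipsed): H–OCH3 eclipsed, tBu–H eclipsed, H–Ph eclipsed; 1.4 + 2.2 + 1.8 = 5.4 kcal/mol.
E(B) − E(C) = 7.8 − 5.4 = +2.4 kcal/mol.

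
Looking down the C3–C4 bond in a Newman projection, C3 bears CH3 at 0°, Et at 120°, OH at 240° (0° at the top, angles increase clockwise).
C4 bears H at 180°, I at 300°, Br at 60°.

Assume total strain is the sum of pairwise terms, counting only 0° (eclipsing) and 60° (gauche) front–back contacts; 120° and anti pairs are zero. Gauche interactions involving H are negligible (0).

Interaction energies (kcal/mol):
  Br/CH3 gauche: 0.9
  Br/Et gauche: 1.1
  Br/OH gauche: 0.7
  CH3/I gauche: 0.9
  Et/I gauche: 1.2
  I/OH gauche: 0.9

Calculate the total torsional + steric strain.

3.8 kcal/mol

This conformer (staggered): CH3–I gauche, CH3–Br gauche, Et–Br gauche, OH–I gauche; 0.9 + 0.9 + 1.1 + 0.9 = 3.8 kcal/mol.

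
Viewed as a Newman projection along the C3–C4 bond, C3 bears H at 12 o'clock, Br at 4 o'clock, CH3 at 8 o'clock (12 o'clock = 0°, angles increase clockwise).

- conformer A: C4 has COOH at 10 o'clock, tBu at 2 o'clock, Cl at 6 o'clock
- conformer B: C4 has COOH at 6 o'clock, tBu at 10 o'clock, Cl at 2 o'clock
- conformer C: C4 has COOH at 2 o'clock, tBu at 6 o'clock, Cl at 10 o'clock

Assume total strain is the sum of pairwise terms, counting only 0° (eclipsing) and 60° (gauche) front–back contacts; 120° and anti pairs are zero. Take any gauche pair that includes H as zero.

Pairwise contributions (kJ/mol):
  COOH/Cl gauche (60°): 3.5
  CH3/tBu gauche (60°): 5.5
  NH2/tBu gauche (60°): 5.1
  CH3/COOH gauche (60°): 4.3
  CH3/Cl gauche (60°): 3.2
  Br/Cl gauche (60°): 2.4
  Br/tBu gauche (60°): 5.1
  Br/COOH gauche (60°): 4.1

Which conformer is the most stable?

A

A (staggered): Br–tBu gauche, Br–Cl gauche, CH3–COOH gauche, CH3–Cl gauche; 5.1 + 2.4 + 4.3 + 3.2 = 15.0 kJ/mol.
B (staggered): Br–COOH gauche, Br–Cl gauche, CH3–COOH gauche, CH3–tBu gauche; 4.1 + 2.4 + 4.3 + 5.5 = 16.3 kJ/mol.
C (staggered): Br–COOH gauche, Br–tBu gauche, CH3–tBu gauche, CH3–Cl gauche; 4.1 + 5.1 + 5.5 + 3.2 = 17.9 kJ/mol.
A has the lowest total (15.0 kJ/mol).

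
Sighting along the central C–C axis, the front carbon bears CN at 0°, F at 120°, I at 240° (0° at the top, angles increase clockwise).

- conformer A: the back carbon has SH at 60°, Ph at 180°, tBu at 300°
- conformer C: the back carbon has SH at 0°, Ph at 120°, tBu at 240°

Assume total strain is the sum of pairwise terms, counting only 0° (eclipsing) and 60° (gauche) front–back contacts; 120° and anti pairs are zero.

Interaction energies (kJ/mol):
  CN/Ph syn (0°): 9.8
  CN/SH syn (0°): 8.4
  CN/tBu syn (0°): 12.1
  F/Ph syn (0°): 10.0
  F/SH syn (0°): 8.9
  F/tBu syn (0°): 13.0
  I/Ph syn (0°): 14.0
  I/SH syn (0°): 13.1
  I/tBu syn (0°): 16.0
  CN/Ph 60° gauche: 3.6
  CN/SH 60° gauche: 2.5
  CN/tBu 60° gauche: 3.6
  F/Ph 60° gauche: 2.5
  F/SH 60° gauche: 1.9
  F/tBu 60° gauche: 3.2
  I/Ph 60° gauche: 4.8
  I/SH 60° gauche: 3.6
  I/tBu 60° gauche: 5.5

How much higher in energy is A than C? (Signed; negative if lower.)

A (staggered): CN–SH gauche, CN–tBu gauche, F–SH gauche, F–Ph gauche, I–Ph gauche, I–tBu gauche; 2.5 + 3.6 + 1.9 + 2.5 + 4.8 + 5.5 = 20.8 kJ/mol.
C (eclipsed): CN–SH eclipsed, F–Ph eclipsed, I–tBu eclipsed; 8.4 + 10.0 + 16.0 = 34.4 kJ/mol.
E(A) − E(C) = 20.8 − 34.4 = -13.6 kJ/mol.

-13.6 kJ/mol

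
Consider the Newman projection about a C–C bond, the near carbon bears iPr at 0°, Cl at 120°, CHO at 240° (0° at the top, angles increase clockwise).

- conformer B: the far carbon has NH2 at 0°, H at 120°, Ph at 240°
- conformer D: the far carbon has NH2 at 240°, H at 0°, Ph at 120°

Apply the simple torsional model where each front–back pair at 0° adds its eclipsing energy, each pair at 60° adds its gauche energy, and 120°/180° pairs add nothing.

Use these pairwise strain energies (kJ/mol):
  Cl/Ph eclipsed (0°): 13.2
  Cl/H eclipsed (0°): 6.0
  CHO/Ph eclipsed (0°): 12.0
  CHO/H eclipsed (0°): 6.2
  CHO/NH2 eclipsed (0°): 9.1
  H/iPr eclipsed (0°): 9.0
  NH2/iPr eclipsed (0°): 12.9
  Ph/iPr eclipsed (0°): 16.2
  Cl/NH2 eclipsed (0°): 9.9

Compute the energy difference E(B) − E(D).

-0.4 kJ/mol

B (eclipsed): iPr–NH2 eclipsed, Cl–H eclipsed, CHO–Ph eclipsed; 12.9 + 6.0 + 12.0 = 30.9 kJ/mol.
D (eclipsed): iPr–H eclipsed, Cl–Ph eclipsed, CHO–NH2 eclipsed; 9.0 + 13.2 + 9.1 = 31.3 kJ/mol.
E(B) − E(D) = 30.9 − 31.3 = -0.4 kJ/mol.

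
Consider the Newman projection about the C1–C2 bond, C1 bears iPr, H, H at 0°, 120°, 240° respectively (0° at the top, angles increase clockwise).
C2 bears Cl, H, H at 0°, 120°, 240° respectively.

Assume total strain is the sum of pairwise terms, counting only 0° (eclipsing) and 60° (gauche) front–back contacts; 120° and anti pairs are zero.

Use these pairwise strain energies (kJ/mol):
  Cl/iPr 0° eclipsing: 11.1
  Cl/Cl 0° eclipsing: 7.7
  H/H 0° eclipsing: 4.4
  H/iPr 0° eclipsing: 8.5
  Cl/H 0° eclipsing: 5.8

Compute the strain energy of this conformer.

This conformer (eclipsed): iPr(0°)/Cl(0°) eclipsed 11.1; H(120°)/H(120°) eclipsed 4.4; H(240°)/H(240°) eclipsed 4.4 → 19.9 kJ/mol.

19.9 kJ/mol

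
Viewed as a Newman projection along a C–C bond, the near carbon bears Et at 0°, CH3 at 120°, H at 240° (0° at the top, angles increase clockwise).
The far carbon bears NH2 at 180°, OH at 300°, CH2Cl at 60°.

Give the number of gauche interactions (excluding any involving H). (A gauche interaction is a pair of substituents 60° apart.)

4

Non-H gauche pairs: Et(0°)/OH(300°); Et(0°)/CH2Cl(60°); CH3(120°)/NH2(180°); CH3(120°)/CH2Cl(60°) — 4 interactions.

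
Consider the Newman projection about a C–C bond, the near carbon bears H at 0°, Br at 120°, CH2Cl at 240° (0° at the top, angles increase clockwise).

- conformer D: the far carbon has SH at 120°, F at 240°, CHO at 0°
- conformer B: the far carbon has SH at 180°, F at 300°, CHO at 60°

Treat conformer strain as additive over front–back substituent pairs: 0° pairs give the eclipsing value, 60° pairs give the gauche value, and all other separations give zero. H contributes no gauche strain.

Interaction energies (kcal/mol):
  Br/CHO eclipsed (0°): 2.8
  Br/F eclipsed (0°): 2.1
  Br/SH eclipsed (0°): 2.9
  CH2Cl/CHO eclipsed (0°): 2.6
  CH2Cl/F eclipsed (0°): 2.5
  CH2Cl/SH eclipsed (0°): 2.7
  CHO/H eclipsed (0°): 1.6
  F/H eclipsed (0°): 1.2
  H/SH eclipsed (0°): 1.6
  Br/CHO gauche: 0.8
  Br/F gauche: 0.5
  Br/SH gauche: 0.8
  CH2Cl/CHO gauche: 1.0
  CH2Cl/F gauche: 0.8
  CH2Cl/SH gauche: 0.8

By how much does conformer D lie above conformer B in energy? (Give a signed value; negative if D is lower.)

D (eclipsed): H(0°)/CHO(0°) eclipsed 1.6; Br(120°)/SH(120°) eclipsed 2.9; CH2Cl(240°)/F(240°) eclipsed 2.5 → 7.0 kcal/mol.
B (staggered): Br(120°)/SH(180°) gauche 0.8; Br(120°)/CHO(60°) gauche 0.8; CH2Cl(240°)/SH(180°) gauche 0.8; CH2Cl(240°)/F(300°) gauche 0.8 → 3.2 kcal/mol.
E(D) − E(B) = 7.0 − 3.2 = +3.8 kcal/mol.

+3.8 kcal/mol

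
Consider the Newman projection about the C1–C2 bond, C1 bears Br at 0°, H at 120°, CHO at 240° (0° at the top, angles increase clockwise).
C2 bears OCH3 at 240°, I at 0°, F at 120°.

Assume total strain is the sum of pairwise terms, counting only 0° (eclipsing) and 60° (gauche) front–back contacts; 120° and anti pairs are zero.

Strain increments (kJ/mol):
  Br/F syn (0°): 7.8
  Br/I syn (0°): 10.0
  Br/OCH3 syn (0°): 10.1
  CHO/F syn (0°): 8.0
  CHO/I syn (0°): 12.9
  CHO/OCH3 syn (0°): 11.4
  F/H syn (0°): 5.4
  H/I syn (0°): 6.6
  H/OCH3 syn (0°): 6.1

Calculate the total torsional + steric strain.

26.8 kJ/mol

This conformer is eclipsed. Br at 0° is eclipsed with I at 0° (10.0); H at 120° is eclipsed with F at 120° (5.4); CHO at 240° is eclipsed with OCH3 at 240° (11.4). Total 26.8 kJ/mol.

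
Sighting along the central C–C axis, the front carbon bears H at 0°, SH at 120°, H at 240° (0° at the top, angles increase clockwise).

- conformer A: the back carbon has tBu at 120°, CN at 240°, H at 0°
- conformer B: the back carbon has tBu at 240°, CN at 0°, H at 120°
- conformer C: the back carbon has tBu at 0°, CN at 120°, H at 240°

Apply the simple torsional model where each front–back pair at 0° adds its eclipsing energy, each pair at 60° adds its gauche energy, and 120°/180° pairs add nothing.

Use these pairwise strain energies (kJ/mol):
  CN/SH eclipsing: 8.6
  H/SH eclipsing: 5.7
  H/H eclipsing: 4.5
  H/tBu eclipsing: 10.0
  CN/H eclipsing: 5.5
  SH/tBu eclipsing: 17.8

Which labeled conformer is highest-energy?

A

A (eclipsed): H–H eclipsed, SH–tBu eclipsed, H–CN eclipsed; 4.5 + 17.8 + 5.5 = 27.8 kJ/mol.
B (eclipsed): H–CN eclipsed, SH–H eclipsed, H–tBu eclipsed; 5.5 + 5.7 + 10.0 = 21.2 kJ/mol.
C (eclipsed): H–tBu eclipsed, SH–CN eclipsed, H–H eclipsed; 10.0 + 8.6 + 4.5 = 23.1 kJ/mol.
A has the highest total (27.8 kJ/mol).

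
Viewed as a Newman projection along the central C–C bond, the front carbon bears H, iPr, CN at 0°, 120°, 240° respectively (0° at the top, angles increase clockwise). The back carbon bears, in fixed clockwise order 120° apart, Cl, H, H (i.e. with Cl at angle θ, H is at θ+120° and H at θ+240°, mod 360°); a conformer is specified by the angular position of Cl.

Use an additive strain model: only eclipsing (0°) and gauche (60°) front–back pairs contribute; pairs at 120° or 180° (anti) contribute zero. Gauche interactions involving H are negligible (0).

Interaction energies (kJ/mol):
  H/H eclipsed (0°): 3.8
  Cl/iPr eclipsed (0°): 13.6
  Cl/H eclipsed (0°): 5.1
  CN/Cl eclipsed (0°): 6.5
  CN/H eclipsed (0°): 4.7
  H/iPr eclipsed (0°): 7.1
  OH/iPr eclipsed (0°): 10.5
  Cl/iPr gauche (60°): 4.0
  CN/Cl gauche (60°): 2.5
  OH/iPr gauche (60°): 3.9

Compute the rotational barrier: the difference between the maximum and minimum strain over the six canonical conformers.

19.6 kJ/mol

Cl at 0° is eclipsed. H at 0° is eclipsed with Cl at 0° (5.1); iPr at 120° is eclipsed with H at 120° (7.1); CN at 240° is eclipsed with H at 240° (4.7). Total 16.9 kJ/mol.
Cl at 60° is staggered. iPr at 120° is gauche with Cl at 60° (4.0). Total 4.0 kJ/mol.
Cl at 120° is eclipsed. H at 0° is eclipsed with H at 0° (3.8); iPr at 120° is eclipsed with Cl at 120° (13.6); CN at 240° is eclipsed with H at 240° (4.7). Total 22.1 kJ/mol.
Cl at 180° is staggered. iPr at 120° is gauche with Cl at 180° (4.0); CN at 240° is gauche with Cl at 180° (2.5). Total 6.5 kJ/mol.
Cl at 240° is eclipsed. H at 0° is eclipsed with H at 0° (3.8); iPr at 120° is eclipsed with H at 120° (7.1); CN at 240° is eclipsed with Cl at 240° (6.5). Total 17.4 kJ/mol.
Cl at 300° is staggered. CN at 240° is gauche with Cl at 300° (2.5). Total 2.5 kJ/mol.
Max at 120° (22.1 kJ/mol), min at 300° (2.5 kJ/mol); barrier = 19.6 kJ/mol.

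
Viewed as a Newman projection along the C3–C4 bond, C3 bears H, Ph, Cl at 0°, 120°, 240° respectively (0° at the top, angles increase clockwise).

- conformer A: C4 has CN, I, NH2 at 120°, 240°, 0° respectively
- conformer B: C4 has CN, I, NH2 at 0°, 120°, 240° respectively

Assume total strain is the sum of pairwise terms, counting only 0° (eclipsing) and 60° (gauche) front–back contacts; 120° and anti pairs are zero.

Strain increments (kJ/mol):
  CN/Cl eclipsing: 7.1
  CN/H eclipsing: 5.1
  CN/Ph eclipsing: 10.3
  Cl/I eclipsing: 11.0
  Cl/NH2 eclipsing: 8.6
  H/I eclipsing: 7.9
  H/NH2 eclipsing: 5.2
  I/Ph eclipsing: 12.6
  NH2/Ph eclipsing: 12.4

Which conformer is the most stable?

B

A (eclipsed): H–NH2 eclipsed, Ph–CN eclipsed, Cl–I eclipsed; 5.2 + 10.3 + 11.0 = 26.5 kJ/mol.
B (eclipsed): H–CN eclipsed, Ph–I eclipsed, Cl–NH2 eclipsed; 5.1 + 12.6 + 8.6 = 26.3 kJ/mol.
B has the lowest total (26.3 kJ/mol).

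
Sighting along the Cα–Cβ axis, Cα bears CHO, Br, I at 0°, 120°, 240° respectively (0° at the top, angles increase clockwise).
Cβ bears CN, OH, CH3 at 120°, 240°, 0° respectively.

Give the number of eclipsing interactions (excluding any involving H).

3

Non-H eclipsing pairs: CHO(0°)/CH3(0°); Br(120°)/CN(120°); I(240°)/OH(240°) — 3 interactions.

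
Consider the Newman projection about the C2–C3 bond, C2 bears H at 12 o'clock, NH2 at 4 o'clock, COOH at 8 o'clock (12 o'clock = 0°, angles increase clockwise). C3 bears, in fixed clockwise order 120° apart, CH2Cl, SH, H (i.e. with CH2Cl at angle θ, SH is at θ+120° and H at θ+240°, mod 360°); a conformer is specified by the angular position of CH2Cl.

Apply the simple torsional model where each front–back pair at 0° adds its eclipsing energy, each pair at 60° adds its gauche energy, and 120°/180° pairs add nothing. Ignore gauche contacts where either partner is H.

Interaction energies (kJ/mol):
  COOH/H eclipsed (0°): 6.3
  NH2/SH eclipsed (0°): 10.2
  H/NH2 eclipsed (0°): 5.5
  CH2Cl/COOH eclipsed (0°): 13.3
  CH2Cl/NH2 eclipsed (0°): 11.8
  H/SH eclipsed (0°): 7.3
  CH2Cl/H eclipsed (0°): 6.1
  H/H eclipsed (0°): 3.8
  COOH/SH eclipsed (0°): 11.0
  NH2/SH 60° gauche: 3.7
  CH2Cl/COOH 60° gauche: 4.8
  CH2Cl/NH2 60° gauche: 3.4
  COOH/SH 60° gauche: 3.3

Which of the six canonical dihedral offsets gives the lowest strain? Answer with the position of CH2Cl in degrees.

CH2Cl at 0° (eclipsed): H–CH2Cl eclipsed, NH2–SH eclipsed, COOH–H eclipsed; 6.1 + 10.2 + 6.3 = 22.6 kJ/mol.
CH2Cl at 60° (staggered): NH2–CH2Cl gauche, NH2–SH gauche, COOH–SH gauche; 3.4 + 3.7 + 3.3 = 10.4 kJ/mol.
CH2Cl at 120° (eclipsed): H–H eclipsed, NH2–CH2Cl eclipsed, COOH–SH eclipsed; 3.8 + 11.8 + 11.0 = 26.6 kJ/mol.
CH2Cl at 180° (staggered): NH2–CH2Cl gauche, COOH–CH2Cl gauche, COOH–SH gauche; 3.4 + 4.8 + 3.3 = 11.5 kJ/mol.
CH2Cl at 240° (eclipsed): H–SH eclipsed, NH2–H eclipsed, COOH–CH2Cl eclipsed; 7.3 + 5.5 + 13.3 = 26.1 kJ/mol.
CH2Cl at 300° (staggered): NH2–SH gauche, COOH–CH2Cl gauche; 3.7 + 4.8 = 8.5 kJ/mol.
The minimum (8.5 kJ/mol) occurs with CH2Cl at 300°.

300°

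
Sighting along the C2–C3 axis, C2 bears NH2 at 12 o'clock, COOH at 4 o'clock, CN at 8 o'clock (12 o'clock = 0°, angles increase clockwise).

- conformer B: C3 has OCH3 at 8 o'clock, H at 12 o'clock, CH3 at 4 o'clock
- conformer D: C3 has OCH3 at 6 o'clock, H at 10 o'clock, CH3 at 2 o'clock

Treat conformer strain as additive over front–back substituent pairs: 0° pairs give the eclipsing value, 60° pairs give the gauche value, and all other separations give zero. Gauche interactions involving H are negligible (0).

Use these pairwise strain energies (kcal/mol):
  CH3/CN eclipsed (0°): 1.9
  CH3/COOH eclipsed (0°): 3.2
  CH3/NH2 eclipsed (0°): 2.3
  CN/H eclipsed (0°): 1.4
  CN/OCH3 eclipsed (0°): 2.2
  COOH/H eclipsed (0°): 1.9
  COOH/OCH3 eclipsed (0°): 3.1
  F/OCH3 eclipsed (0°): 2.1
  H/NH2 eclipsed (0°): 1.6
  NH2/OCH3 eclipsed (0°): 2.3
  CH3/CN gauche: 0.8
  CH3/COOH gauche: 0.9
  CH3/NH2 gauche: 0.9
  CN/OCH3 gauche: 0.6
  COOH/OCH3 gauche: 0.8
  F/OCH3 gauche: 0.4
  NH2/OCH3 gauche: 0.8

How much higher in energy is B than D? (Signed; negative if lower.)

B is eclipsed. NH2 at 0° is eclipsed with H at 0° (1.6); COOH at 120° is eclipsed with CH3 at 120° (3.2); CN at 240° is eclipsed with OCH3 at 240° (2.2). Total 7.0 kcal/mol.
D is staggered. NH2 at 0° is gauche with CH3 at 60° (0.9); COOH at 120° is gauche with OCH3 at 180° (0.8); COOH at 120° is gauche with CH3 at 60° (0.9); CN at 240° is gauche with OCH3 at 180° (0.6). Total 3.2 kcal/mol.
E(B) − E(D) = 7.0 − 3.2 = +3.8 kcal/mol.

+3.8 kcal/mol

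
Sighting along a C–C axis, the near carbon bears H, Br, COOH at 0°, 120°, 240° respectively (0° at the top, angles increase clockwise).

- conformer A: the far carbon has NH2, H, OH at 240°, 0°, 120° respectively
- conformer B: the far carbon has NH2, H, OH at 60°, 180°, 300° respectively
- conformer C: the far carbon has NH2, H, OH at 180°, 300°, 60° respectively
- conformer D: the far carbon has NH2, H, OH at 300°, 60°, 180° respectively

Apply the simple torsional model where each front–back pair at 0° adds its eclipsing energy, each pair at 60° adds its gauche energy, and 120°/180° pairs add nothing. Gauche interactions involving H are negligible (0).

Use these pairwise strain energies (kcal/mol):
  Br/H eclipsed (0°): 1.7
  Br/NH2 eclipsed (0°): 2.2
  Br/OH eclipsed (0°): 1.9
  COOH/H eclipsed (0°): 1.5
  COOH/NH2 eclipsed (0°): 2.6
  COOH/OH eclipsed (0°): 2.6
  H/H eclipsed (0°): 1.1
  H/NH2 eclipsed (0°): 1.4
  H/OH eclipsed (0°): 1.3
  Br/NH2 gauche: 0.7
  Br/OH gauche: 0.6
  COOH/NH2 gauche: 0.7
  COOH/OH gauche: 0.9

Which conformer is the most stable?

B

A (eclipsed): H(0°)/H(0°) eclipsed 1.1; Br(120°)/OH(120°) eclipsed 1.9; COOH(240°)/NH2(240°) eclipsed 2.6 → 5.6 kcal/mol.
B (staggered): Br(120°)/NH2(60°) gauche 0.7; COOH(240°)/OH(300°) gauche 0.9 → 1.6 kcal/mol.
C (staggered): Br(120°)/NH2(180°) gauche 0.7; Br(120°)/OH(60°) gauche 0.6; COOH(240°)/NH2(180°) gauche 0.7 → 2.0 kcal/mol.
D (staggered): Br(120°)/OH(180°) gauche 0.6; COOH(240°)/NH2(300°) gauche 0.7; COOH(240°)/OH(180°) gauche 0.9 → 2.2 kcal/mol.
B has the lowest total (1.6 kcal/mol).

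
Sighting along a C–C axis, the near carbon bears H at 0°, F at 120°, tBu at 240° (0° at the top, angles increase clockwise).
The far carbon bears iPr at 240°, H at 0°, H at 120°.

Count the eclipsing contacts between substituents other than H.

Non-H eclipsing pairs: tBu(240°)/iPr(240°) — 1 interaction.

1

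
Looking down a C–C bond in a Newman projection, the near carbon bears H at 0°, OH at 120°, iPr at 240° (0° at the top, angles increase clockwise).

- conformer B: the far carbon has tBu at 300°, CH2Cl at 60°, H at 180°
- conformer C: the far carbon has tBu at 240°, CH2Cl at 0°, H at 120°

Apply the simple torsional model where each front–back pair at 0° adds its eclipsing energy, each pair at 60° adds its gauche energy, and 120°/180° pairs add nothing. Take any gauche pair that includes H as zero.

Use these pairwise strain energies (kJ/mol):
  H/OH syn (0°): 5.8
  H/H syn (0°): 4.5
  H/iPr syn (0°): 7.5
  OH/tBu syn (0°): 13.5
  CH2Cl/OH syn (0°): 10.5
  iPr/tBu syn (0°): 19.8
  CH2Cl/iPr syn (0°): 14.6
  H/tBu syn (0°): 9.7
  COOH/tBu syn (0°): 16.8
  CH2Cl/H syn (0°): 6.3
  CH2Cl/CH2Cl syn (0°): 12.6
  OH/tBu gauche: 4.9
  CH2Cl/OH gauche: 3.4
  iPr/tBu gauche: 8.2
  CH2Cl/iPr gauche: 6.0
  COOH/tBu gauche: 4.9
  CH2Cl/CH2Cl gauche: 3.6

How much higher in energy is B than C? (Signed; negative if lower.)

-20.3 kJ/mol

B (staggered): OH(120°)/CH2Cl(60°) gauche 3.4; iPr(240°)/tBu(300°) gauche 8.2 → 11.6 kJ/mol.
C (eclipsed): H(0°)/CH2Cl(0°) eclipsed 6.3; OH(120°)/H(120°) eclipsed 5.8; iPr(240°)/tBu(240°) eclipsed 19.8 → 31.9 kJ/mol.
E(B) − E(C) = 11.6 − 31.9 = -20.3 kJ/mol.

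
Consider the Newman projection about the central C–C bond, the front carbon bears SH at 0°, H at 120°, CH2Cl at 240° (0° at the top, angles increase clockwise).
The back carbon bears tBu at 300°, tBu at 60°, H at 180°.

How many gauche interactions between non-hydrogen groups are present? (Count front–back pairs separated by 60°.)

Non-H gauche pairs: SH(0°)/tBu(300°); SH(0°)/tBu(60°); CH2Cl(240°)/tBu(300°) — 3 interactions.

3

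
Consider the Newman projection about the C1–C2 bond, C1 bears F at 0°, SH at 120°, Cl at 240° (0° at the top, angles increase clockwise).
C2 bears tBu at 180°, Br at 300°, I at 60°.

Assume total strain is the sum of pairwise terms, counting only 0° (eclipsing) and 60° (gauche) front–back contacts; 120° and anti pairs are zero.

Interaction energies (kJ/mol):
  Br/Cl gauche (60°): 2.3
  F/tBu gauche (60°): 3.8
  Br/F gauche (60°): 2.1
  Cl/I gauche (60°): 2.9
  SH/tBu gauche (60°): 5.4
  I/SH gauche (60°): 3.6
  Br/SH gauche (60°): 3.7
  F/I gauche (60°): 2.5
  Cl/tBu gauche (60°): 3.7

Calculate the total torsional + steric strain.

This conformer (staggered): F(0°)/Br(300°) gauche 2.1; F(0°)/I(60°) gauche 2.5; SH(120°)/tBu(180°) gauche 5.4; SH(120°)/I(60°) gauche 3.6; Cl(240°)/tBu(180°) gauche 3.7; Cl(240°)/Br(300°) gauche 2.3 → 19.6 kJ/mol.

19.6 kJ/mol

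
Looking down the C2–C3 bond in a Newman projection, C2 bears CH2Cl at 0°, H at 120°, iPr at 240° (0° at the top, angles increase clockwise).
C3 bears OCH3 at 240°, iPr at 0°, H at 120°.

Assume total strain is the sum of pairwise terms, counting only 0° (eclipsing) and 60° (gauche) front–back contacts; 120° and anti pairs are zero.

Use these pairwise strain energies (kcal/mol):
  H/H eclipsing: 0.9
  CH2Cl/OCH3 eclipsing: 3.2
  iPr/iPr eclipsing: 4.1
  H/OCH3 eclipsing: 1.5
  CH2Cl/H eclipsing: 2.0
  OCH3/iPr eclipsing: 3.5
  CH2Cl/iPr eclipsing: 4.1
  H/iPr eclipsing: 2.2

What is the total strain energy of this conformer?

8.5 kcal/mol

This conformer (eclipsed): CH2Cl(0°)/iPr(0°) eclipsed 4.1; H(120°)/H(120°) eclipsed 0.9; iPr(240°)/OCH3(240°) eclipsed 3.5 → 8.5 kcal/mol.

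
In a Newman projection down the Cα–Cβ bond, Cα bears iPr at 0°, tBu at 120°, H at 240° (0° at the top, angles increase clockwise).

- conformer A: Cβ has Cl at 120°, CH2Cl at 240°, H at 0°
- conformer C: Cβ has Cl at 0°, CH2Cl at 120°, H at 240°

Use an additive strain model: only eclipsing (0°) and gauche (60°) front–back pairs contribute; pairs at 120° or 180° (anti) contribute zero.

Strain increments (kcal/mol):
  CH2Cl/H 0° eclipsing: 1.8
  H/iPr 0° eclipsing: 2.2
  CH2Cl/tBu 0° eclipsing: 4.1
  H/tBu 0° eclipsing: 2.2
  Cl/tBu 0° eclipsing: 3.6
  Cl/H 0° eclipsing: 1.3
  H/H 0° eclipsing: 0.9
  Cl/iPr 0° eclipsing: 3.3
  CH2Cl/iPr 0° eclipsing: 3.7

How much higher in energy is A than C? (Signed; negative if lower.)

-0.7 kcal/mol

A is eclipsed. iPr at 0° is eclipsed with H at 0° (2.2); tBu at 120° is eclipsed with Cl at 120° (3.6); H at 240° is eclipsed with CH2Cl at 240° (1.8). Total 7.6 kcal/mol.
C is eclipsed. iPr at 0° is eclipsed with Cl at 0° (3.3); tBu at 120° is eclipsed with CH2Cl at 120° (4.1); H at 240° is eclipsed with H at 240° (0.9). Total 8.3 kcal/mol.
E(A) − E(C) = 7.6 − 8.3 = -0.7 kcal/mol.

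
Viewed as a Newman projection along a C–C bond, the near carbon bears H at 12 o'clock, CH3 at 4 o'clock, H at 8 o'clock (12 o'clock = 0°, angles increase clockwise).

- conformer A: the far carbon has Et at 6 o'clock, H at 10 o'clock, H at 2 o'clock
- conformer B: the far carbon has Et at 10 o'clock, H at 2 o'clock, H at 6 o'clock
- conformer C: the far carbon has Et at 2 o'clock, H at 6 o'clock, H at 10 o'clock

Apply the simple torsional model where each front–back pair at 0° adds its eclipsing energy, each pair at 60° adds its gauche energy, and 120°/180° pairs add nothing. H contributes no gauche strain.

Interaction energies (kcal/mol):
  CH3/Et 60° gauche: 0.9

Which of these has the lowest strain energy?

A (staggered): CH3–Et gauche; 0.9 = 0.9 kcal/mol.
B (staggered): no non-H gauche contacts → 0.0 kcal/mol.
C (staggered): CH3–Et gauche; 0.9 = 0.9 kcal/mol.
B has the lowest total (0.0 kcal/mol).

B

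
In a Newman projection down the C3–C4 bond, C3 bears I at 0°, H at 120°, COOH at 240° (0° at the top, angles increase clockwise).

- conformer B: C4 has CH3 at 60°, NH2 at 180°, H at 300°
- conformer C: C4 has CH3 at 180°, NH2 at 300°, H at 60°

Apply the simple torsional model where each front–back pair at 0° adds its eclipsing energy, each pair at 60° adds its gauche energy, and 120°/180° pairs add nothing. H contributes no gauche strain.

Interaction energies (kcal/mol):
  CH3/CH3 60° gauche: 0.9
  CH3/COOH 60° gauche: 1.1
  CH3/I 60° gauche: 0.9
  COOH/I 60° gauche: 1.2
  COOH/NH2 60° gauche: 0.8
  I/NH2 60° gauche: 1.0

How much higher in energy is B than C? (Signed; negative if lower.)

-1.2 kcal/mol

B (staggered): I(0°)/CH3(60°) gauche 0.9; COOH(240°)/NH2(180°) gauche 0.8 → 1.7 kcal/mol.
C (staggered): I(0°)/NH2(300°) gauche 1.0; COOH(240°)/CH3(180°) gauche 1.1; COOH(240°)/NH2(300°) gauche 0.8 → 2.9 kcal/mol.
E(B) − E(C) = 1.7 − 2.9 = -1.2 kcal/mol.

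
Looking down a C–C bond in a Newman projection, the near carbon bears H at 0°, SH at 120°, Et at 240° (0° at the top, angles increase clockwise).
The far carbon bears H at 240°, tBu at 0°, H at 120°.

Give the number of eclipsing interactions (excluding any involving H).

0

Every eclipsing pair involves H, so the count is 0.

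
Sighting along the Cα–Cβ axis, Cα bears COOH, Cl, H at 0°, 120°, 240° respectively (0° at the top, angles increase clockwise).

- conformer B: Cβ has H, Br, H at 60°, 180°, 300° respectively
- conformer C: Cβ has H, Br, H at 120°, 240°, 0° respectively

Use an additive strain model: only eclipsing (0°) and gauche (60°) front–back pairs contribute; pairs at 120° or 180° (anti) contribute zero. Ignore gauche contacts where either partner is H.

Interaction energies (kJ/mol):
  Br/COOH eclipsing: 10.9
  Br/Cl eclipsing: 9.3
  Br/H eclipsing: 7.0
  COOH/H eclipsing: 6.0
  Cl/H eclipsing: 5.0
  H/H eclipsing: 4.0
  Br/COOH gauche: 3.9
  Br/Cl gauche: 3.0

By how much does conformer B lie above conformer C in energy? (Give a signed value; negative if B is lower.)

B is staggered. Cl at 120° is gauche with Br at 180° (3.0). Total 3.0 kJ/mol.
C is eclipsed. COOH at 0° is eclipsed with H at 0° (6.0); Cl at 120° is eclipsed with H at 120° (5.0); H at 240° is eclipsed with Br at 240° (7.0). Total 18.0 kJ/mol.
E(B) − E(C) = 3.0 − 18.0 = -15.0 kJ/mol.

-15.0 kJ/mol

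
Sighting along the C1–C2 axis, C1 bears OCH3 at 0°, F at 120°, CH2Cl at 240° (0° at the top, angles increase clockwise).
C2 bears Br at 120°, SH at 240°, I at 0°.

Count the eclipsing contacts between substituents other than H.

Non-H eclipsing pairs: OCH3(0°)/I(0°); F(120°)/Br(120°); CH2Cl(240°)/SH(240°) — 3 interactions.

3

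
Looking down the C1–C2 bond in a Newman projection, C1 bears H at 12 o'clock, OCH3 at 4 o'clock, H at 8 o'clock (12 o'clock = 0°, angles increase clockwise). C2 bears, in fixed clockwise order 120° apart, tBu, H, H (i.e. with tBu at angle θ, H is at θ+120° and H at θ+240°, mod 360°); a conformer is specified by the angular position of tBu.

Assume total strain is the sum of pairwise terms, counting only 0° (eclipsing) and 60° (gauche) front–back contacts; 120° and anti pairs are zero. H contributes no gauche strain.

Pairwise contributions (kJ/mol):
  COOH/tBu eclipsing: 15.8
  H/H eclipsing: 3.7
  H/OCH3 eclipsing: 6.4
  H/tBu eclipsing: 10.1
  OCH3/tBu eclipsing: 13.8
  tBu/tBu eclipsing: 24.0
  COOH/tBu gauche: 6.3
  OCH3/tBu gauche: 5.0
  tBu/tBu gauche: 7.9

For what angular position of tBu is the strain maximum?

tBu at 0° (eclipsed): H(0°)/tBu(0°) eclipsed 10.1; OCH3(120°)/H(120°) eclipsed 6.4; H(240°)/H(240°) eclipsed 3.7 → 20.2 kJ/mol.
tBu at 60° (staggered): OCH3(120°)/tBu(60°) gauche 5.0 → 5.0 kJ/mol.
tBu at 120° (eclipsed): H(0°)/H(0°) eclipsed 3.7; OCH3(120°)/tBu(120°) eclipsed 13.8; H(240°)/H(240°) eclipsed 3.7 → 21.2 kJ/mol.
tBu at 180° (staggered): OCH3(120°)/tBu(180°) gauche 5.0 → 5.0 kJ/mol.
tBu at 240° (eclipsed): H(0°)/H(0°) eclipsed 3.7; OCH3(120°)/H(120°) eclipsed 6.4; H(240°)/tBu(240°) eclipsed 10.1 → 20.2 kJ/mol.
tBu at 300° (staggered): no non-H gauche contacts → 0.0 kJ/mol.
The maximum (21.2 kJ/mol) occurs with tBu at 120°.

120°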